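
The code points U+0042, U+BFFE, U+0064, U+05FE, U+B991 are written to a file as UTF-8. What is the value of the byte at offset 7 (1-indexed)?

0xBE

1-indexed offset 7 is 0-indexed offset 6.
U+0042 → 1-byte form 42 at offsets 0–0.
U+BFFE → 3-byte form EB BF BE at offsets 1–3.
U+0064 → 1-byte form 64 at offsets 4–4.
U+05FE → 2-byte form D7 BE at offsets 5–6.
Offset 6 falls in char 4's range; it's byte 2 of D7 BE = 0xBE.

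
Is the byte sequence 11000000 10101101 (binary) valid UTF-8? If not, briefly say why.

Leading byte 0xC0 = 11000000 → 2-byte form.
Continuation bytes all match 10xxxxxx. Payload decodes to 0x2D.
But 0x2D < 0x80, the minimum for a 2-byte sequence — this is an overlong encoding.

invalid (overlong encoding)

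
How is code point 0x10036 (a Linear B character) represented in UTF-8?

F0 90 80 B6

U+10036 = 0x10036 = 65590 decimal. In range U+10000–U+10FFFF → 4-byte form: 11110xxx 10xxxxxx 10xxxxxx 10xxxxxx.
Binary (21 bits): 000010000000000110110.
Split 3+6+6+6: 000 | 010000 | 000000 | 110110.
Byte 1: 11110000 = 0xF0.
Byte 2: 10010000 = 0x90.
Byte 3: 10000000 = 0x80.
Byte 4: 10110110 = 0xB6.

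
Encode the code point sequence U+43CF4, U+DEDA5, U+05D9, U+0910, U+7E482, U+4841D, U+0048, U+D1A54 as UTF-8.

F1 83 B3 B4 F3 9E B6 A5 D7 99 E0 A4 90 F1 BE 92 82 F1 88 90 9D 48 F3 91 A9 94

U+43CF4: 4-byte form → F1 83 B3 B4.
U+DEDA5: 4-byte form → F3 9E B6 A5.
U+05D9: 2-byte form → D7 99.
U+0910: 3-byte form → E0 A4 90.
U+7E482: 4-byte form → F1 BE 92 82.
U+4841D: 4-byte form → F1 88 90 9D.
U+0048: 1-byte form → 48.
U+D1A54: 4-byte form → F3 91 A9 94.
Concatenated (26 bytes): F1 83 B3 B4 F3 9E B6 A5 D7 99 E0 A4 90 F1 BE 92 82 F1 88 90 9D 48 F3 91 A9 94.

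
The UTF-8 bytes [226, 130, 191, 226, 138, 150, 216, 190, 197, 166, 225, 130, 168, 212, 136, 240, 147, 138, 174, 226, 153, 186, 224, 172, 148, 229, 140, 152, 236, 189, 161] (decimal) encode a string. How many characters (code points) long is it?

11

Byte at offset 0: 0xE2 = 11100010 → 3-byte char (#1). Advance 3.
Byte at offset 3: 0xE2 = 11100010 → 3-byte char (#2). Advance 3.
Byte at offset 6: 0xD8 = 11011000 → 2-byte char (#3). Advance 2.
Byte at offset 8: 0xC5 = 11000101 → 2-byte char (#4). Advance 2.
Byte at offset 10: 0xE1 = 11100001 → 3-byte char (#5). Advance 3.
Byte at offset 13: 0xD4 = 11010100 → 2-byte char (#6). Advance 2.
Byte at offset 15: 0xF0 = 11110000 → 4-byte char (#7). Advance 4.
Byte at offset 19: 0xE2 = 11100010 → 3-byte char (#8). Advance 3.
Byte at offset 22: 0xE0 = 11100000 → 3-byte char (#9). Advance 3.
Byte at offset 25: 0xE5 = 11100101 → 3-byte char (#10). Advance 3.
Byte at offset 28: 0xEC = 11101100 → 3-byte char (#11). Advance 3.
Reached end at offset 31 after 11 code points.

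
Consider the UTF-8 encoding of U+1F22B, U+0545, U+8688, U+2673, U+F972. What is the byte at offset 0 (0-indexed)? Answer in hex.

0xF0

U+1F22B → 4-byte form F0 9F 88 AB at offsets 0–3.
Offset 0 falls in char 1's range; it's byte 1 of F0 9F 88 AB = 0xF0.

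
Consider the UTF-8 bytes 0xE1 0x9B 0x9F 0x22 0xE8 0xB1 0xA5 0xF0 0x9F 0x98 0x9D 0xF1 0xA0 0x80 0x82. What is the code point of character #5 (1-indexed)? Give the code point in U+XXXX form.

Offset 0: leading byte 0xE1 = 11100001 → 3-byte char #1 = E1 9B 9F.
Offset 3: leading byte 0x22 = 00100010 → 1-byte char #2 = 22.
Offset 4: leading byte 0xE8 = 11101000 → 3-byte char #3 = E8 B1 A5.
Offset 7: leading byte 0xF0 = 11110000 → 4-byte char #4 = F0 9F 98 9D.
Offset 11: leading byte 0xF1 = 11110001 → 4-byte char #5 = F1 A0 80 82.
Leading byte 0xF1 = 11110001 matches 11110xxx → 4-byte sequence.
Byte 1: 0xF1 = 11110001, payload 001 (3 bits).
Byte 2: 0xA0 = 10100000 (10xxxxxx ✓), payload 100000.
Byte 3: 0x80 = 10000000 (10xxxxxx ✓), payload 000000.
Byte 4: 0x82 = 10000010 (10xxxxxx ✓), payload 000010.
Concatenate: 001100000000000000010 = 0x60002 (21 bits → U+60002).

U+60002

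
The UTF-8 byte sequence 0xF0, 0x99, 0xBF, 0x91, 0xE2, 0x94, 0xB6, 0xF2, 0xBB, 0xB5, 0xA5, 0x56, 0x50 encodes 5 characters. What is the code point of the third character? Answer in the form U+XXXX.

Offset 0: leading byte 0xF0 = 11110000 → 4-byte char #1 = F0 99 BF 91.
Offset 4: leading byte 0xE2 = 11100010 → 3-byte char #2 = E2 94 B6.
Offset 7: leading byte 0xF2 = 11110010 → 4-byte char #3 = F2 BB B5 A5.
Leading byte 0xF2 = 11110010 matches 11110xxx → 4-byte sequence.
Byte 1: 0xF2 = 11110010, payload 010 (3 bits).
Byte 2: 0xBB = 10111011 (10xxxxxx ✓), payload 111011.
Byte 3: 0xB5 = 10110101 (10xxxxxx ✓), payload 110101.
Byte 4: 0xA5 = 10100101 (10xxxxxx ✓), payload 100101.
Concatenate: 010111011110101100101 = 0xBBD65 (21 bits → U+BBD65).

U+BBD65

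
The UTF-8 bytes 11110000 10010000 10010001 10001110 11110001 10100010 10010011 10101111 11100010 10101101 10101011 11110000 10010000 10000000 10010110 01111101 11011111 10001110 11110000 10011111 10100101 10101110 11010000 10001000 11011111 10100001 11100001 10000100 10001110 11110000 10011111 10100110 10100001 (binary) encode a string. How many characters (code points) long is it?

Byte at offset 0: 0xF0 = 11110000 → 4-byte char (#1). Advance 4.
Byte at offset 4: 0xF1 = 11110001 → 4-byte char (#2). Advance 4.
Byte at offset 8: 0xE2 = 11100010 → 3-byte char (#3). Advance 3.
Byte at offset 11: 0xF0 = 11110000 → 4-byte char (#4). Advance 4.
Byte at offset 15: 0x7D = 01111101 → 1-byte char (#5). Advance 1.
Byte at offset 16: 0xDF = 11011111 → 2-byte char (#6). Advance 2.
Byte at offset 18: 0xF0 = 11110000 → 4-byte char (#7). Advance 4.
Byte at offset 22: 0xD0 = 11010000 → 2-byte char (#8). Advance 2.
Byte at offset 24: 0xDF = 11011111 → 2-byte char (#9). Advance 2.
Byte at offset 26: 0xE1 = 11100001 → 3-byte char (#10). Advance 3.
Byte at offset 29: 0xF0 = 11110000 → 4-byte char (#11). Advance 4.
Reached end at offset 33 after 11 code points.

11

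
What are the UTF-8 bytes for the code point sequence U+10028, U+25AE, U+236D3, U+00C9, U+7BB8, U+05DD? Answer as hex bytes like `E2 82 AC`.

F0 90 80 A8 E2 96 AE F0 A3 9B 93 C3 89 E7 AE B8 D7 9D

U+10028: 4-byte form → F0 90 80 A8.
U+25AE: 3-byte form → E2 96 AE.
U+236D3: 4-byte form → F0 A3 9B 93.
U+00C9: 2-byte form → C3 89.
U+7BB8: 3-byte form → E7 AE B8.
U+05DD: 2-byte form → D7 9D.
Concatenated (18 bytes): F0 90 80 A8 E2 96 AE F0 A3 9B 93 C3 89 E7 AE B8 D7 9D.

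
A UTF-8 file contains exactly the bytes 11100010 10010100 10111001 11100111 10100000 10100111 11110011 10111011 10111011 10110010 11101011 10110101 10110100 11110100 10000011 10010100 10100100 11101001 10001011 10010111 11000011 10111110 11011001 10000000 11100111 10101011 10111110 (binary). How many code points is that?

Byte at offset 0: 0xE2 = 11100010 → 3-byte char (#1). Advance 3.
Byte at offset 3: 0xE7 = 11100111 → 3-byte char (#2). Advance 3.
Byte at offset 6: 0xF3 = 11110011 → 4-byte char (#3). Advance 4.
Byte at offset 10: 0xEB = 11101011 → 3-byte char (#4). Advance 3.
Byte at offset 13: 0xF4 = 11110100 → 4-byte char (#5). Advance 4.
Byte at offset 17: 0xE9 = 11101001 → 3-byte char (#6). Advance 3.
Byte at offset 20: 0xC3 = 11000011 → 2-byte char (#7). Advance 2.
Byte at offset 22: 0xD9 = 11011001 → 2-byte char (#8). Advance 2.
Byte at offset 24: 0xE7 = 11100111 → 3-byte char (#9). Advance 3.
Reached end at offset 27 after 9 code points.

9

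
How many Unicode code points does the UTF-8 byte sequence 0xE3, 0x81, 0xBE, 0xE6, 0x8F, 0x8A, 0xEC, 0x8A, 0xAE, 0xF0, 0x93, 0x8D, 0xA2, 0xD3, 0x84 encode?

5

Byte at offset 0: 0xE3 = 11100011 → 3-byte char (#1). Advance 3.
Byte at offset 3: 0xE6 = 11100110 → 3-byte char (#2). Advance 3.
Byte at offset 6: 0xEC = 11101100 → 3-byte char (#3). Advance 3.
Byte at offset 9: 0xF0 = 11110000 → 4-byte char (#4). Advance 4.
Byte at offset 13: 0xD3 = 11010011 → 2-byte char (#5). Advance 2.
Reached end at offset 15 after 5 code points.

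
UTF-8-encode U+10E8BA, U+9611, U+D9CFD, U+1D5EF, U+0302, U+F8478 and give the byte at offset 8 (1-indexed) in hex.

1-indexed offset 8 is 0-indexed offset 7.
U+10E8BA → 4-byte form F4 8E A2 BA at offsets 0–3.
U+9611 → 3-byte form E9 98 91 at offsets 4–6.
U+D9CFD → 4-byte form F3 99 B3 BD at offsets 7–10.
Offset 7 falls in char 3's range; it's byte 1 of F3 99 B3 BD = 0xF3.

0xF3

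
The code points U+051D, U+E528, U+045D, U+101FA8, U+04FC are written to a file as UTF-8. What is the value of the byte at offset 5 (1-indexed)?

1-indexed offset 5 is 0-indexed offset 4.
U+051D → 2-byte form D4 9D at offsets 0–1.
U+E528 → 3-byte form EE 94 A8 at offsets 2–4.
Offset 4 falls in char 2's range; it's byte 3 of EE 94 A8 = 0xA8.

0xA8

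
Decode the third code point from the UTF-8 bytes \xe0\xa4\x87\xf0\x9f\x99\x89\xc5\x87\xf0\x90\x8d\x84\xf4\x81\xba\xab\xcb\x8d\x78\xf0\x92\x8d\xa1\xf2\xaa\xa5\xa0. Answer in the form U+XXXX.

Offset 0: leading byte 0xE0 = 11100000 → 3-byte char #1 = E0 A4 87.
Offset 3: leading byte 0xF0 = 11110000 → 4-byte char #2 = F0 9F 99 89.
Offset 7: leading byte 0xC5 = 11000101 → 2-byte char #3 = C5 87.
Leading byte 0xC5 = 11000101 matches 110xxxxx → 2-byte sequence.
Byte 1: 0xC5 = 11000101, payload 00101 (5 bits).
Byte 2: 0x87 = 10000111 (10xxxxxx ✓), payload 000111.
Concatenate: 00101000111 = 0x147 (11 bits → U+0147).

U+0147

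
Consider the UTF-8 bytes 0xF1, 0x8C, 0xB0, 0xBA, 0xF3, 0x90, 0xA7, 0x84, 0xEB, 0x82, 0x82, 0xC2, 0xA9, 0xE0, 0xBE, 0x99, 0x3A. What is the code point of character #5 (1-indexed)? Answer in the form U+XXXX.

U+0F99

Offset 0: leading byte 0xF1 = 11110001 → 4-byte char #1 = F1 8C B0 BA.
Offset 4: leading byte 0xF3 = 11110011 → 4-byte char #2 = F3 90 A7 84.
Offset 8: leading byte 0xEB = 11101011 → 3-byte char #3 = EB 82 82.
Offset 11: leading byte 0xC2 = 11000010 → 2-byte char #4 = C2 A9.
Offset 13: leading byte 0xE0 = 11100000 → 3-byte char #5 = E0 BE 99.
Leading byte 0xE0 = 11100000 matches 1110xxxx → 3-byte sequence.
Byte 1: 0xE0 = 11100000, payload 0000 (4 bits).
Byte 2: 0xBE = 10111110 (10xxxxxx ✓), payload 111110.
Byte 3: 0x99 = 10011001 (10xxxxxx ✓), payload 011001.
Concatenate: 0000111110011001 = 0xF99 (16 bits → U+0F99).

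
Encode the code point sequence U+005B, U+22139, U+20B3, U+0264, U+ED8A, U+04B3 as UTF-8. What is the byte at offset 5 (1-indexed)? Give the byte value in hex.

1-indexed offset 5 is 0-indexed offset 4.
U+005B → 1-byte form 5B at offsets 0–0.
U+22139 → 4-byte form F0 A2 84 B9 at offsets 1–4.
Offset 4 falls in char 2's range; it's byte 4 of F0 A2 84 B9 = 0xB9.

0xB9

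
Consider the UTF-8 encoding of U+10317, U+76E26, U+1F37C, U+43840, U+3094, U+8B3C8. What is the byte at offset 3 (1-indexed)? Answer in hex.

1-indexed offset 3 is 0-indexed offset 2.
U+10317 → 4-byte form F0 90 8C 97 at offsets 0–3.
Offset 2 falls in char 1's range; it's byte 3 of F0 90 8C 97 = 0x8C.

0x8C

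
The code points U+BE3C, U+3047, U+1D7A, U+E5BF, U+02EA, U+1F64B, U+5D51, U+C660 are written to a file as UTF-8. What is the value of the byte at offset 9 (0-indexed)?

0xEE

U+BE3C → 3-byte form EB B8 BC at offsets 0–2.
U+3047 → 3-byte form E3 81 87 at offsets 3–5.
U+1D7A → 3-byte form E1 B5 BA at offsets 6–8.
U+E5BF → 3-byte form EE 96 BF at offsets 9–11.
Offset 9 falls in char 4's range; it's byte 1 of EE 96 BF = 0xEE.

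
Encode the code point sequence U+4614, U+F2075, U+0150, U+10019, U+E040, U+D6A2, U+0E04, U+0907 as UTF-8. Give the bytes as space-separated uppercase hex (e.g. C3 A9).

E4 98 94 F3 B2 81 B5 C5 90 F0 90 80 99 EE 81 80 ED 9A A2 E0 B8 84 E0 A4 87

U+4614: 3-byte form → E4 98 94.
U+F2075: 4-byte form → F3 B2 81 B5.
U+0150: 2-byte form → C5 90.
U+10019: 4-byte form → F0 90 80 99.
U+E040: 3-byte form → EE 81 80.
U+D6A2: 3-byte form → ED 9A A2.
U+0E04: 3-byte form → E0 B8 84.
U+0907: 3-byte form → E0 A4 87.
Concatenated (25 bytes): E4 98 94 F3 B2 81 B5 C5 90 F0 90 80 99 EE 81 80 ED 9A A2 E0 B8 84 E0 A4 87.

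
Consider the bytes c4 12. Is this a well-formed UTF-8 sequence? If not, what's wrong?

Leading byte 0xC4 = 11000100 → 2-byte form.
Byte 2 is 0x12 = 00010010, which is not 10xxxxxx — expected a continuation byte.

invalid (non-continuation byte where continuation expected)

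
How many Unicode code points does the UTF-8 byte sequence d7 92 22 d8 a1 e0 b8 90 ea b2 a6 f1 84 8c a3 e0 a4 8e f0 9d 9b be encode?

Byte at offset 0: 0xD7 = 11010111 → 2-byte char (#1). Advance 2.
Byte at offset 2: 0x22 = 00100010 → 1-byte char (#2). Advance 1.
Byte at offset 3: 0xD8 = 11011000 → 2-byte char (#3). Advance 2.
Byte at offset 5: 0xE0 = 11100000 → 3-byte char (#4). Advance 3.
Byte at offset 8: 0xEA = 11101010 → 3-byte char (#5). Advance 3.
Byte at offset 11: 0xF1 = 11110001 → 4-byte char (#6). Advance 4.
Byte at offset 15: 0xE0 = 11100000 → 3-byte char (#7). Advance 3.
Byte at offset 18: 0xF0 = 11110000 → 4-byte char (#8). Advance 4.
Reached end at offset 22 after 8 code points.

8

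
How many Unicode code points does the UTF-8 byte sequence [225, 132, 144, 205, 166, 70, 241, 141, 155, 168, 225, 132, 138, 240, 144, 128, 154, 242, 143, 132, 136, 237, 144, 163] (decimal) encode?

8

Byte at offset 0: 0xE1 = 11100001 → 3-byte char (#1). Advance 3.
Byte at offset 3: 0xCD = 11001101 → 2-byte char (#2). Advance 2.
Byte at offset 5: 0x46 = 01000110 → 1-byte char (#3). Advance 1.
Byte at offset 6: 0xF1 = 11110001 → 4-byte char (#4). Advance 4.
Byte at offset 10: 0xE1 = 11100001 → 3-byte char (#5). Advance 3.
Byte at offset 13: 0xF0 = 11110000 → 4-byte char (#6). Advance 4.
Byte at offset 17: 0xF2 = 11110010 → 4-byte char (#7). Advance 4.
Byte at offset 21: 0xED = 11101101 → 3-byte char (#8). Advance 3.
Reached end at offset 24 after 8 code points.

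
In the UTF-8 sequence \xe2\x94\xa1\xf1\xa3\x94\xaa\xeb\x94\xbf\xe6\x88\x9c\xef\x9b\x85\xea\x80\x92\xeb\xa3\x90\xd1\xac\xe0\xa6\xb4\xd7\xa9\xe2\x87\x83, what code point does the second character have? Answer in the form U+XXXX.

U+6352A

Offset 0: leading byte 0xE2 = 11100010 → 3-byte char #1 = E2 94 A1.
Offset 3: leading byte 0xF1 = 11110001 → 4-byte char #2 = F1 A3 94 AA.
Leading byte 0xF1 = 11110001 matches 11110xxx → 4-byte sequence.
Byte 1: 0xF1 = 11110001, payload 001 (3 bits).
Byte 2: 0xA3 = 10100011 (10xxxxxx ✓), payload 100011.
Byte 3: 0x94 = 10010100 (10xxxxxx ✓), payload 010100.
Byte 4: 0xAA = 10101010 (10xxxxxx ✓), payload 101010.
Concatenate: 001100011010100101010 = 0x6352A (21 bits → U+6352A).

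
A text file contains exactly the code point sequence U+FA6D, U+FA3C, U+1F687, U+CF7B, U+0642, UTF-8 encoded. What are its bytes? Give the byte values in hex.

U+FA6D: 3-byte form → EF A9 AD.
U+FA3C: 3-byte form → EF A8 BC.
U+1F687: 4-byte form → F0 9F 9A 87.
U+CF7B: 3-byte form → EC BD BB.
U+0642: 2-byte form → D9 82.
Concatenated (15 bytes): EF A9 AD EF A8 BC F0 9F 9A 87 EC BD BB D9 82.

EF A9 AD EF A8 BC F0 9F 9A 87 EC BD BB D9 82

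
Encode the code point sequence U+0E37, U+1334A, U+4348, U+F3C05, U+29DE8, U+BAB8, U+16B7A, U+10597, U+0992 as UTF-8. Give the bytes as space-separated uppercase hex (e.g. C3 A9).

U+0E37: 3-byte form → E0 B8 B7.
U+1334A: 4-byte form → F0 93 8D 8A.
U+4348: 3-byte form → E4 8D 88.
U+F3C05: 4-byte form → F3 B3 B0 85.
U+29DE8: 4-byte form → F0 A9 B7 A8.
U+BAB8: 3-byte form → EB AA B8.
U+16B7A: 4-byte form → F0 96 AD BA.
U+10597: 4-byte form → F0 90 96 97.
U+0992: 3-byte form → E0 A6 92.
Concatenated (32 bytes): E0 B8 B7 F0 93 8D 8A E4 8D 88 F3 B3 B0 85 F0 A9 B7 A8 EB AA B8 F0 96 AD BA F0 90 96 97 E0 A6 92.

E0 B8 B7 F0 93 8D 8A E4 8D 88 F3 B3 B0 85 F0 A9 B7 A8 EB AA B8 F0 96 AD BA F0 90 96 97 E0 A6 92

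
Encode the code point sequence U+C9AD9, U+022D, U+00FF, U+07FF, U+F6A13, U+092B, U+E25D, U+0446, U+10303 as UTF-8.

F3 89 AB 99 C8 AD C3 BF DF BF F3 B6 A8 93 E0 A4 AB EE 89 9D D1 86 F0 90 8C 83

U+C9AD9: 4-byte form → F3 89 AB 99.
U+022D: 2-byte form → C8 AD.
U+00FF: 2-byte form → C3 BF.
U+07FF: 2-byte form → DF BF.
U+F6A13: 4-byte form → F3 B6 A8 93.
U+092B: 3-byte form → E0 A4 AB.
U+E25D: 3-byte form → EE 89 9D.
U+0446: 2-byte form → D1 86.
U+10303: 4-byte form → F0 90 8C 83.
Concatenated (26 bytes): F3 89 AB 99 C8 AD C3 BF DF BF F3 B6 A8 93 E0 A4 AB EE 89 9D D1 86 F0 90 8C 83.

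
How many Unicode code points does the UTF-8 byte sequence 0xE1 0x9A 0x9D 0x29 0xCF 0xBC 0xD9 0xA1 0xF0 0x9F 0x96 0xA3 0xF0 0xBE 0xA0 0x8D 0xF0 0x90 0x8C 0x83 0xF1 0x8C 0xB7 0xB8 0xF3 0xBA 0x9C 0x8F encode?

9

Byte at offset 0: 0xE1 = 11100001 → 3-byte char (#1). Advance 3.
Byte at offset 3: 0x29 = 00101001 → 1-byte char (#2). Advance 1.
Byte at offset 4: 0xCF = 11001111 → 2-byte char (#3). Advance 2.
Byte at offset 6: 0xD9 = 11011001 → 2-byte char (#4). Advance 2.
Byte at offset 8: 0xF0 = 11110000 → 4-byte char (#5). Advance 4.
Byte at offset 12: 0xF0 = 11110000 → 4-byte char (#6). Advance 4.
Byte at offset 16: 0xF0 = 11110000 → 4-byte char (#7). Advance 4.
Byte at offset 20: 0xF1 = 11110001 → 4-byte char (#8). Advance 4.
Byte at offset 24: 0xF3 = 11110011 → 4-byte char (#9). Advance 4.
Reached end at offset 28 after 9 code points.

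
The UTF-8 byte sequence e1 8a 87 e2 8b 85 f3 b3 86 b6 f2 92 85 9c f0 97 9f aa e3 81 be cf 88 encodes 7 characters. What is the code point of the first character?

Offset 0: leading byte 0xE1 = 11100001 → 3-byte char #1 = E1 8A 87.
Leading byte 0xE1 = 11100001 matches 1110xxxx → 3-byte sequence.
Byte 1: 0xE1 = 11100001, payload 0001 (4 bits).
Byte 2: 0x8A = 10001010 (10xxxxxx ✓), payload 001010.
Byte 3: 0x87 = 10000111 (10xxxxxx ✓), payload 000111.
Concatenate: 0001001010000111 = 0x1287 (16 bits → U+1287).

U+1287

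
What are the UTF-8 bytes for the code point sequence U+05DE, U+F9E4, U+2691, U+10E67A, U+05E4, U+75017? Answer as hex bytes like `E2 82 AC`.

D7 9E EF A7 A4 E2 9A 91 F4 8E 99 BA D7 A4 F1 B5 80 97

U+05DE: 2-byte form → D7 9E.
U+F9E4: 3-byte form → EF A7 A4.
U+2691: 3-byte form → E2 9A 91.
U+10E67A: 4-byte form → F4 8E 99 BA.
U+05E4: 2-byte form → D7 A4.
U+75017: 4-byte form → F1 B5 80 97.
Concatenated (18 bytes): D7 9E EF A7 A4 E2 9A 91 F4 8E 99 BA D7 A4 F1 B5 80 97.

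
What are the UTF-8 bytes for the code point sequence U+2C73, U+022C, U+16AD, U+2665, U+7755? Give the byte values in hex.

U+2C73: 3-byte form → E2 B1 B3.
U+022C: 2-byte form → C8 AC.
U+16AD: 3-byte form → E1 9A AD.
U+2665: 3-byte form → E2 99 A5.
U+7755: 3-byte form → E7 9D 95.
Concatenated (14 bytes): E2 B1 B3 C8 AC E1 9A AD E2 99 A5 E7 9D 95.

E2 B1 B3 C8 AC E1 9A AD E2 99 A5 E7 9D 95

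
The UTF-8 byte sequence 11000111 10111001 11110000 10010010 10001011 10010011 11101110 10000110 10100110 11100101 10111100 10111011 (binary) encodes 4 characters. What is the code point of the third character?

Offset 0: leading byte 0xC7 = 11000111 → 2-byte char #1 = C7 B9.
Offset 2: leading byte 0xF0 = 11110000 → 4-byte char #2 = F0 92 8B 93.
Offset 6: leading byte 0xEE = 11101110 → 3-byte char #3 = EE 86 A6.
Leading byte 0xEE = 11101110 matches 1110xxxx → 3-byte sequence.
Byte 1: 0xEE = 11101110, payload 1110 (4 bits).
Byte 2: 0x86 = 10000110 (10xxxxxx ✓), payload 000110.
Byte 3: 0xA6 = 10100110 (10xxxxxx ✓), payload 100110.
Concatenate: 1110000110100110 = 0xE1A6 (16 bits → U+E1A6).

U+E1A6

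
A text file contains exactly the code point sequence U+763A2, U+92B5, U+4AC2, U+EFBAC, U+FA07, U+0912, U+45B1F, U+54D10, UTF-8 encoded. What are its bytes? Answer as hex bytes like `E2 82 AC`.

F1 B6 8E A2 E9 8A B5 E4 AB 82 F3 AF AE AC EF A8 87 E0 A4 92 F1 85 AC 9F F1 94 B4 90

U+763A2: 4-byte form → F1 B6 8E A2.
U+92B5: 3-byte form → E9 8A B5.
U+4AC2: 3-byte form → E4 AB 82.
U+EFBAC: 4-byte form → F3 AF AE AC.
U+FA07: 3-byte form → EF A8 87.
U+0912: 3-byte form → E0 A4 92.
U+45B1F: 4-byte form → F1 85 AC 9F.
U+54D10: 4-byte form → F1 94 B4 90.
Concatenated (28 bytes): F1 B6 8E A2 E9 8A B5 E4 AB 82 F3 AF AE AC EF A8 87 E0 A4 92 F1 85 AC 9F F1 94 B4 90.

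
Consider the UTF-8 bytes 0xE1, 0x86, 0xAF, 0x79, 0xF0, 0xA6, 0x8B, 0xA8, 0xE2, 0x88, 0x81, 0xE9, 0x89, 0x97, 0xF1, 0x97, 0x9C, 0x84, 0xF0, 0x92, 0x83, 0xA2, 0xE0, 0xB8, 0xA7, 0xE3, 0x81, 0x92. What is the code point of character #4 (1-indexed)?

U+2201

Offset 0: leading byte 0xE1 = 11100001 → 3-byte char #1 = E1 86 AF.
Offset 3: leading byte 0x79 = 01111001 → 1-byte char #2 = 79.
Offset 4: leading byte 0xF0 = 11110000 → 4-byte char #3 = F0 A6 8B A8.
Offset 8: leading byte 0xE2 = 11100010 → 3-byte char #4 = E2 88 81.
Leading byte 0xE2 = 11100010 matches 1110xxxx → 3-byte sequence.
Byte 1: 0xE2 = 11100010, payload 0010 (4 bits).
Byte 2: 0x88 = 10001000 (10xxxxxx ✓), payload 001000.
Byte 3: 0x81 = 10000001 (10xxxxxx ✓), payload 000001.
Concatenate: 0010001000000001 = 0x2201 (16 bits → U+2201).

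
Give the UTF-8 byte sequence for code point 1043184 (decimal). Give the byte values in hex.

F3 BE AB B0

U+FEAF0 = 0xFEAF0 = 1043184 decimal. In range U+10000–U+10FFFF → 4-byte form: 11110xxx 10xxxxxx 10xxxxxx 10xxxxxx.
Binary (21 bits): 011111110101011110000.
Split 3+6+6+6: 011 | 111110 | 101011 | 110000.
Byte 1: 11110011 = 0xF3.
Byte 2: 10111110 = 0xBE.
Byte 3: 10101011 = 0xAB.
Byte 4: 10110000 = 0xB0.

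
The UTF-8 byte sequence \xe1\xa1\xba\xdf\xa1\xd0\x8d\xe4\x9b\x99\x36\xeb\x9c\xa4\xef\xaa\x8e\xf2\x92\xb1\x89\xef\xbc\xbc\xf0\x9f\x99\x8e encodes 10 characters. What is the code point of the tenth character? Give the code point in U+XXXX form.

Offset 0: leading byte 0xE1 = 11100001 → 3-byte char #1 = E1 A1 BA.
Offset 3: leading byte 0xDF = 11011111 → 2-byte char #2 = DF A1.
Offset 5: leading byte 0xD0 = 11010000 → 2-byte char #3 = D0 8D.
Offset 7: leading byte 0xE4 = 11100100 → 3-byte char #4 = E4 9B 99.
Offset 10: leading byte 0x36 = 00110110 → 1-byte char #5 = 36.
Offset 11: leading byte 0xEB = 11101011 → 3-byte char #6 = EB 9C A4.
Offset 14: leading byte 0xEF = 11101111 → 3-byte char #7 = EF AA 8E.
Offset 17: leading byte 0xF2 = 11110010 → 4-byte char #8 = F2 92 B1 89.
Offset 21: leading byte 0xEF = 11101111 → 3-byte char #9 = EF BC BC.
Offset 24: leading byte 0xF0 = 11110000 → 4-byte char #10 = F0 9F 99 8E.
Leading byte 0xF0 = 11110000 matches 11110xxx → 4-byte sequence.
Byte 1: 0xF0 = 11110000, payload 000 (3 bits).
Byte 2: 0x9F = 10011111 (10xxxxxx ✓), payload 011111.
Byte 3: 0x99 = 10011001 (10xxxxxx ✓), payload 011001.
Byte 4: 0x8E = 10001110 (10xxxxxx ✓), payload 001110.
Concatenate: 000011111011001001110 = 0x1F64E (21 bits → U+1F64E).

U+1F64E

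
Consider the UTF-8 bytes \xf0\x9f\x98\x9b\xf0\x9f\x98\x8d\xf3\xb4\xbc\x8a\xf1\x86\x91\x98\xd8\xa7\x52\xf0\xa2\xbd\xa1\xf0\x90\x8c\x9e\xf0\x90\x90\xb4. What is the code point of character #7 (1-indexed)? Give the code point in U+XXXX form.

U+22F61

Offset 0: leading byte 0xF0 = 11110000 → 4-byte char #1 = F0 9F 98 9B.
Offset 4: leading byte 0xF0 = 11110000 → 4-byte char #2 = F0 9F 98 8D.
Offset 8: leading byte 0xF3 = 11110011 → 4-byte char #3 = F3 B4 BC 8A.
Offset 12: leading byte 0xF1 = 11110001 → 4-byte char #4 = F1 86 91 98.
Offset 16: leading byte 0xD8 = 11011000 → 2-byte char #5 = D8 A7.
Offset 18: leading byte 0x52 = 01010010 → 1-byte char #6 = 52.
Offset 19: leading byte 0xF0 = 11110000 → 4-byte char #7 = F0 A2 BD A1.
Leading byte 0xF0 = 11110000 matches 11110xxx → 4-byte sequence.
Byte 1: 0xF0 = 11110000, payload 000 (3 bits).
Byte 2: 0xA2 = 10100010 (10xxxxxx ✓), payload 100010.
Byte 3: 0xBD = 10111101 (10xxxxxx ✓), payload 111101.
Byte 4: 0xA1 = 10100001 (10xxxxxx ✓), payload 100001.
Concatenate: 000100010111101100001 = 0x22F61 (21 bits → U+22F61).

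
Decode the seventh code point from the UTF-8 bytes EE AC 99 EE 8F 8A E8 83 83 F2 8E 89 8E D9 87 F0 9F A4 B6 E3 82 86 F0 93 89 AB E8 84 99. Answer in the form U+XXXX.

Offset 0: leading byte 0xEE = 11101110 → 3-byte char #1 = EE AC 99.
Offset 3: leading byte 0xEE = 11101110 → 3-byte char #2 = EE 8F 8A.
Offset 6: leading byte 0xE8 = 11101000 → 3-byte char #3 = E8 83 83.
Offset 9: leading byte 0xF2 = 11110010 → 4-byte char #4 = F2 8E 89 8E.
Offset 13: leading byte 0xD9 = 11011001 → 2-byte char #5 = D9 87.
Offset 15: leading byte 0xF0 = 11110000 → 4-byte char #6 = F0 9F A4 B6.
Offset 19: leading byte 0xE3 = 11100011 → 3-byte char #7 = E3 82 86.
Leading byte 0xE3 = 11100011 matches 1110xxxx → 3-byte sequence.
Byte 1: 0xE3 = 11100011, payload 0011 (4 bits).
Byte 2: 0x82 = 10000010 (10xxxxxx ✓), payload 000010.
Byte 3: 0x86 = 10000110 (10xxxxxx ✓), payload 000110.
Concatenate: 0011000010000110 = 0x3086 (16 bits → U+3086).

U+3086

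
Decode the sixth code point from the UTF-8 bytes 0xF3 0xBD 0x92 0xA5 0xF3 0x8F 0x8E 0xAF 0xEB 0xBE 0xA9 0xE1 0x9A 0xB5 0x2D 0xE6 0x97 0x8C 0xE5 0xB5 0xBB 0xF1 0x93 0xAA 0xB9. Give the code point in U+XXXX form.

Offset 0: leading byte 0xF3 = 11110011 → 4-byte char #1 = F3 BD 92 A5.
Offset 4: leading byte 0xF3 = 11110011 → 4-byte char #2 = F3 8F 8E AF.
Offset 8: leading byte 0xEB = 11101011 → 3-byte char #3 = EB BE A9.
Offset 11: leading byte 0xE1 = 11100001 → 3-byte char #4 = E1 9A B5.
Offset 14: leading byte 0x2D = 00101101 → 1-byte char #5 = 2D.
Offset 15: leading byte 0xE6 = 11100110 → 3-byte char #6 = E6 97 8C.
Leading byte 0xE6 = 11100110 matches 1110xxxx → 3-byte sequence.
Byte 1: 0xE6 = 11100110, payload 0110 (4 bits).
Byte 2: 0x97 = 10010111 (10xxxxxx ✓), payload 010111.
Byte 3: 0x8C = 10001100 (10xxxxxx ✓), payload 001100.
Concatenate: 0110010111001100 = 0x65CC (16 bits → U+65CC).

U+65CC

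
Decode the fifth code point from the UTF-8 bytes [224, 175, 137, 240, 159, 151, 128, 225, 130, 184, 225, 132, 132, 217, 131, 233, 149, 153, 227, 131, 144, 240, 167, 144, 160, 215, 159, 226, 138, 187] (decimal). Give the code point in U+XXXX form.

Offset 0: leading byte 0xE0 = 11100000 → 3-byte char #1 = E0 AF 89.
Offset 3: leading byte 0xF0 = 11110000 → 4-byte char #2 = F0 9F 97 80.
Offset 7: leading byte 0xE1 = 11100001 → 3-byte char #3 = E1 82 B8.
Offset 10: leading byte 0xE1 = 11100001 → 3-byte char #4 = E1 84 84.
Offset 13: leading byte 0xD9 = 11011001 → 2-byte char #5 = D9 83.
Leading byte 0xD9 = 11011001 matches 110xxxxx → 2-byte sequence.
Byte 1: 0xD9 = 11011001, payload 11001 (5 bits).
Byte 2: 0x83 = 10000011 (10xxxxxx ✓), payload 000011.
Concatenate: 11001000011 = 0x643 (11 bits → U+0643).

U+0643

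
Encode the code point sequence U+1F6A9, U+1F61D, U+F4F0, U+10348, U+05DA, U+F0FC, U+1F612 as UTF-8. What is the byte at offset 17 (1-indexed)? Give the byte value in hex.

1-indexed offset 17 is 0-indexed offset 16.
U+1F6A9 → 4-byte form F0 9F 9A A9 at offsets 0–3.
U+1F61D → 4-byte form F0 9F 98 9D at offsets 4–7.
U+F4F0 → 3-byte form EF 93 B0 at offsets 8–10.
U+10348 → 4-byte form F0 90 8D 88 at offsets 11–14.
U+05DA → 2-byte form D7 9A at offsets 15–16.
Offset 16 falls in char 5's range; it's byte 2 of D7 9A = 0x9A.

0x9A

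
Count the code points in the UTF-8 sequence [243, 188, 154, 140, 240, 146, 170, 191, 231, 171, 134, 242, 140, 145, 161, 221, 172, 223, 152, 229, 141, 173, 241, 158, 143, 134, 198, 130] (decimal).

9

Byte at offset 0: 0xF3 = 11110011 → 4-byte char (#1). Advance 4.
Byte at offset 4: 0xF0 = 11110000 → 4-byte char (#2). Advance 4.
Byte at offset 8: 0xE7 = 11100111 → 3-byte char (#3). Advance 3.
Byte at offset 11: 0xF2 = 11110010 → 4-byte char (#4). Advance 4.
Byte at offset 15: 0xDD = 11011101 → 2-byte char (#5). Advance 2.
Byte at offset 17: 0xDF = 11011111 → 2-byte char (#6). Advance 2.
Byte at offset 19: 0xE5 = 11100101 → 3-byte char (#7). Advance 3.
Byte at offset 22: 0xF1 = 11110001 → 4-byte char (#8). Advance 4.
Byte at offset 26: 0xC6 = 11000110 → 2-byte char (#9). Advance 2.
Reached end at offset 28 after 9 code points.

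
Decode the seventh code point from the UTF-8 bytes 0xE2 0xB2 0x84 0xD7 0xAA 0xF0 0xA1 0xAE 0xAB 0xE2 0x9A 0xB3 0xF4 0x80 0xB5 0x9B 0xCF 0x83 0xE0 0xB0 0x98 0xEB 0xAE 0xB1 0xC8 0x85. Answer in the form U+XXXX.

U+0C18

Offset 0: leading byte 0xE2 = 11100010 → 3-byte char #1 = E2 B2 84.
Offset 3: leading byte 0xD7 = 11010111 → 2-byte char #2 = D7 AA.
Offset 5: leading byte 0xF0 = 11110000 → 4-byte char #3 = F0 A1 AE AB.
Offset 9: leading byte 0xE2 = 11100010 → 3-byte char #4 = E2 9A B3.
Offset 12: leading byte 0xF4 = 11110100 → 4-byte char #5 = F4 80 B5 9B.
Offset 16: leading byte 0xCF = 11001111 → 2-byte char #6 = CF 83.
Offset 18: leading byte 0xE0 = 11100000 → 3-byte char #7 = E0 B0 98.
Leading byte 0xE0 = 11100000 matches 1110xxxx → 3-byte sequence.
Byte 1: 0xE0 = 11100000, payload 0000 (4 bits).
Byte 2: 0xB0 = 10110000 (10xxxxxx ✓), payload 110000.
Byte 3: 0x98 = 10011000 (10xxxxxx ✓), payload 011000.
Concatenate: 0000110000011000 = 0xC18 (16 bits → U+0C18).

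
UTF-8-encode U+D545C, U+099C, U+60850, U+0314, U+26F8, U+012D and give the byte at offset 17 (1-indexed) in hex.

0xC4

1-indexed offset 17 is 0-indexed offset 16.
U+D545C → 4-byte form F3 95 91 9C at offsets 0–3.
U+099C → 3-byte form E0 A6 9C at offsets 4–6.
U+60850 → 4-byte form F1 A0 A1 90 at offsets 7–10.
U+0314 → 2-byte form CC 94 at offsets 11–12.
U+26F8 → 3-byte form E2 9B B8 at offsets 13–15.
U+012D → 2-byte form C4 AD at offsets 16–17.
Offset 16 falls in char 6's range; it's byte 1 of C4 AD = 0xC4.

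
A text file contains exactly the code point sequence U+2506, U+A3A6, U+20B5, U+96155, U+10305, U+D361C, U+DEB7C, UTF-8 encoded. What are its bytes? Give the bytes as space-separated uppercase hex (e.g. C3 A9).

U+2506: 3-byte form → E2 94 86.
U+A3A6: 3-byte form → EA 8E A6.
U+20B5: 3-byte form → E2 82 B5.
U+96155: 4-byte form → F2 96 85 95.
U+10305: 4-byte form → F0 90 8C 85.
U+D361C: 4-byte form → F3 93 98 9C.
U+DEB7C: 4-byte form → F3 9E AD BC.
Concatenated (25 bytes): E2 94 86 EA 8E A6 E2 82 B5 F2 96 85 95 F0 90 8C 85 F3 93 98 9C F3 9E AD BC.

E2 94 86 EA 8E A6 E2 82 B5 F2 96 85 95 F0 90 8C 85 F3 93 98 9C F3 9E AD BC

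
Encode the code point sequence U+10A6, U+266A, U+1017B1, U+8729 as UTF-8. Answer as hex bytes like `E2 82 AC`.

U+10A6: 3-byte form → E1 82 A6.
U+266A: 3-byte form → E2 99 AA.
U+1017B1: 4-byte form → F4 81 9E B1.
U+8729: 3-byte form → E8 9C A9.
Concatenated (13 bytes): E1 82 A6 E2 99 AA F4 81 9E B1 E8 9C A9.

E1 82 A6 E2 99 AA F4 81 9E B1 E8 9C A9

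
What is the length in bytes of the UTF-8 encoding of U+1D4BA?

4

U+1D4BA = 0x1D4BA. UTF-8 uses 1 byte below 0x80, 2 below 0x800, 3 below 0x10000, 4 up to 0x10FFFF. 0x1D4BA is in U+10000–U+10FFFF → 4 bytes.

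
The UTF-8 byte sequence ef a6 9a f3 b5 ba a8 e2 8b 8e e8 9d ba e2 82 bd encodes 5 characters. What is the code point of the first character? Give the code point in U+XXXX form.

U+F99A

Offset 0: leading byte 0xEF = 11101111 → 3-byte char #1 = EF A6 9A.
Leading byte 0xEF = 11101111 matches 1110xxxx → 3-byte sequence.
Byte 1: 0xEF = 11101111, payload 1111 (4 bits).
Byte 2: 0xA6 = 10100110 (10xxxxxx ✓), payload 100110.
Byte 3: 0x9A = 10011010 (10xxxxxx ✓), payload 011010.
Concatenate: 1111100110011010 = 0xF99A (16 bits → U+F99A).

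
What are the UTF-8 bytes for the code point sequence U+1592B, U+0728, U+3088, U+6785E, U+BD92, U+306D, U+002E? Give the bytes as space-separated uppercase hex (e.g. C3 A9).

F0 95 A4 AB DC A8 E3 82 88 F1 A7 A1 9E EB B6 92 E3 81 AD 2E

U+1592B: 4-byte form → F0 95 A4 AB.
U+0728: 2-byte form → DC A8.
U+3088: 3-byte form → E3 82 88.
U+6785E: 4-byte form → F1 A7 A1 9E.
U+BD92: 3-byte form → EB B6 92.
U+306D: 3-byte form → E3 81 AD.
U+002E: 1-byte form → 2E.
Concatenated (20 bytes): F0 95 A4 AB DC A8 E3 82 88 F1 A7 A1 9E EB B6 92 E3 81 AD 2E.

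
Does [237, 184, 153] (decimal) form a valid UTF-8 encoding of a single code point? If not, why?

Structurally a 3-byte sequence; payload = 0xDE19.
But 0xDE19 is in U+D800–U+DFFF, the surrogate range. Surrogates are not Unicode scalar values and are forbidden in UTF-8.

invalid (encodes a surrogate (U+D800–U+DFFF))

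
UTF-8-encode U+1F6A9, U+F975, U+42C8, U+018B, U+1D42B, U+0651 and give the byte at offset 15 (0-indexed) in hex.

0xAB

U+1F6A9 → 4-byte form F0 9F 9A A9 at offsets 0–3.
U+F975 → 3-byte form EF A5 B5 at offsets 4–6.
U+42C8 → 3-byte form E4 8B 88 at offsets 7–9.
U+018B → 2-byte form C6 8B at offsets 10–11.
U+1D42B → 4-byte form F0 9D 90 AB at offsets 12–15.
Offset 15 falls in char 5's range; it's byte 4 of F0 9D 90 AB = 0xAB.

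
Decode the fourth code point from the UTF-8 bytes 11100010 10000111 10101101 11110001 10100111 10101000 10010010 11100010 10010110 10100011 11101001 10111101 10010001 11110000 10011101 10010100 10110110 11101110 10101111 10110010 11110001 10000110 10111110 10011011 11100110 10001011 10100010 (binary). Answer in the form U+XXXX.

Offset 0: leading byte 0xE2 = 11100010 → 3-byte char #1 = E2 87 AD.
Offset 3: leading byte 0xF1 = 11110001 → 4-byte char #2 = F1 A7 A8 92.
Offset 7: leading byte 0xE2 = 11100010 → 3-byte char #3 = E2 96 A3.
Offset 10: leading byte 0xE9 = 11101001 → 3-byte char #4 = E9 BD 91.
Leading byte 0xE9 = 11101001 matches 1110xxxx → 3-byte sequence.
Byte 1: 0xE9 = 11101001, payload 1001 (4 bits).
Byte 2: 0xBD = 10111101 (10xxxxxx ✓), payload 111101.
Byte 3: 0x91 = 10010001 (10xxxxxx ✓), payload 010001.
Concatenate: 1001111101010001 = 0x9F51 (16 bits → U+9F51).

U+9F51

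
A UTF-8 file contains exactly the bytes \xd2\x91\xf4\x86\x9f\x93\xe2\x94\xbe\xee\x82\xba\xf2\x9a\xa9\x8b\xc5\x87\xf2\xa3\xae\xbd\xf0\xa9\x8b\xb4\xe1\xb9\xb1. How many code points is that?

9

Byte at offset 0: 0xD2 = 11010010 → 2-byte char (#1). Advance 2.
Byte at offset 2: 0xF4 = 11110100 → 4-byte char (#2). Advance 4.
Byte at offset 6: 0xE2 = 11100010 → 3-byte char (#3). Advance 3.
Byte at offset 9: 0xEE = 11101110 → 3-byte char (#4). Advance 3.
Byte at offset 12: 0xF2 = 11110010 → 4-byte char (#5). Advance 4.
Byte at offset 16: 0xC5 = 11000101 → 2-byte char (#6). Advance 2.
Byte at offset 18: 0xF2 = 11110010 → 4-byte char (#7). Advance 4.
Byte at offset 22: 0xF0 = 11110000 → 4-byte char (#8). Advance 4.
Byte at offset 26: 0xE1 = 11100001 → 3-byte char (#9). Advance 3.
Reached end at offset 29 after 9 code points.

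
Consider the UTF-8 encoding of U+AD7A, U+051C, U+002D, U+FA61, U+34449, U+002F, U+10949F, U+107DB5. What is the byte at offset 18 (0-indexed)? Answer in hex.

U+AD7A → 3-byte form EA B5 BA at offsets 0–2.
U+051C → 2-byte form D4 9C at offsets 3–4.
U+002D → 1-byte form 2D at offsets 5–5.
U+FA61 → 3-byte form EF A9 A1 at offsets 6–8.
U+34449 → 4-byte form F0 B4 91 89 at offsets 9–12.
U+002F → 1-byte form 2F at offsets 13–13.
U+10949F → 4-byte form F4 89 92 9F at offsets 14–17.
U+107DB5 → 4-byte form F4 87 B6 B5 at offsets 18–21.
Offset 18 falls in char 8's range; it's byte 1 of F4 87 B6 B5 = 0xF4.

0xF4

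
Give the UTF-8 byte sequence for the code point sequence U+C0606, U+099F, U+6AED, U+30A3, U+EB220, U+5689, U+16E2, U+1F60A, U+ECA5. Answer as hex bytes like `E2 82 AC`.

F3 80 98 86 E0 A6 9F E6 AB AD E3 82 A3 F3 AB 88 A0 E5 9A 89 E1 9B A2 F0 9F 98 8A EE B2 A5

U+C0606: 4-byte form → F3 80 98 86.
U+099F: 3-byte form → E0 A6 9F.
U+6AED: 3-byte form → E6 AB AD.
U+30A3: 3-byte form → E3 82 A3.
U+EB220: 4-byte form → F3 AB 88 A0.
U+5689: 3-byte form → E5 9A 89.
U+16E2: 3-byte form → E1 9B A2.
U+1F60A: 4-byte form → F0 9F 98 8A.
U+ECA5: 3-byte form → EE B2 A5.
Concatenated (30 bytes): F3 80 98 86 E0 A6 9F E6 AB AD E3 82 A3 F3 AB 88 A0 E5 9A 89 E1 9B A2 F0 9F 98 8A EE B2 A5.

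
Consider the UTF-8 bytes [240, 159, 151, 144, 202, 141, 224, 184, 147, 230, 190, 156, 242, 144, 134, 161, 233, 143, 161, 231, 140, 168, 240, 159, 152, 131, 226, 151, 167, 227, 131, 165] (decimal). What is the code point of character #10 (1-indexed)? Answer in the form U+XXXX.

U+30E5

Offset 0: leading byte 0xF0 = 11110000 → 4-byte char #1 = F0 9F 97 90.
Offset 4: leading byte 0xCA = 11001010 → 2-byte char #2 = CA 8D.
Offset 6: leading byte 0xE0 = 11100000 → 3-byte char #3 = E0 B8 93.
Offset 9: leading byte 0xE6 = 11100110 → 3-byte char #4 = E6 BE 9C.
Offset 12: leading byte 0xF2 = 11110010 → 4-byte char #5 = F2 90 86 A1.
Offset 16: leading byte 0xE9 = 11101001 → 3-byte char #6 = E9 8F A1.
Offset 19: leading byte 0xE7 = 11100111 → 3-byte char #7 = E7 8C A8.
Offset 22: leading byte 0xF0 = 11110000 → 4-byte char #8 = F0 9F 98 83.
Offset 26: leading byte 0xE2 = 11100010 → 3-byte char #9 = E2 97 A7.
Offset 29: leading byte 0xE3 = 11100011 → 3-byte char #10 = E3 83 A5.
Leading byte 0xE3 = 11100011 matches 1110xxxx → 3-byte sequence.
Byte 1: 0xE3 = 11100011, payload 0011 (4 bits).
Byte 2: 0x83 = 10000011 (10xxxxxx ✓), payload 000011.
Byte 3: 0xA5 = 10100101 (10xxxxxx ✓), payload 100101.
Concatenate: 0011000011100101 = 0x30E5 (16 bits → U+30E5).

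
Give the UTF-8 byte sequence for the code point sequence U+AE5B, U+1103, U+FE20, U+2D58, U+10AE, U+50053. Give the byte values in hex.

EA B9 9B E1 84 83 EF B8 A0 E2 B5 98 E1 82 AE F1 90 81 93

U+AE5B: 3-byte form → EA B9 9B.
U+1103: 3-byte form → E1 84 83.
U+FE20: 3-byte form → EF B8 A0.
U+2D58: 3-byte form → E2 B5 98.
U+10AE: 3-byte form → E1 82 AE.
U+50053: 4-byte form → F1 90 81 93.
Concatenated (19 bytes): EA B9 9B E1 84 83 EF B8 A0 E2 B5 98 E1 82 AE F1 90 81 93.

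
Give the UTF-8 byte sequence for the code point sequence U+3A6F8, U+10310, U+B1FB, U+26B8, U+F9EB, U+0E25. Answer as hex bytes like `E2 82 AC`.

F0 BA 9B B8 F0 90 8C 90 EB 87 BB E2 9A B8 EF A7 AB E0 B8 A5

U+3A6F8: 4-byte form → F0 BA 9B B8.
U+10310: 4-byte form → F0 90 8C 90.
U+B1FB: 3-byte form → EB 87 BB.
U+26B8: 3-byte form → E2 9A B8.
U+F9EB: 3-byte form → EF A7 AB.
U+0E25: 3-byte form → E0 B8 A5.
Concatenated (20 bytes): F0 BA 9B B8 F0 90 8C 90 EB 87 BB E2 9A B8 EF A7 AB E0 B8 A5.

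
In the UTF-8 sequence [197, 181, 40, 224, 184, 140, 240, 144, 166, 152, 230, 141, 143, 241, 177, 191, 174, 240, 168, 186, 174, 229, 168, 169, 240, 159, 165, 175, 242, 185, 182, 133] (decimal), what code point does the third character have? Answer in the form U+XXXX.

Offset 0: leading byte 0xC5 = 11000101 → 2-byte char #1 = C5 B5.
Offset 2: leading byte 0x28 = 00101000 → 1-byte char #2 = 28.
Offset 3: leading byte 0xE0 = 11100000 → 3-byte char #3 = E0 B8 8C.
Leading byte 0xE0 = 11100000 matches 1110xxxx → 3-byte sequence.
Byte 1: 0xE0 = 11100000, payload 0000 (4 bits).
Byte 2: 0xB8 = 10111000 (10xxxxxx ✓), payload 111000.
Byte 3: 0x8C = 10001100 (10xxxxxx ✓), payload 001100.
Concatenate: 0000111000001100 = 0xE0C (16 bits → U+0E0C).

U+0E0C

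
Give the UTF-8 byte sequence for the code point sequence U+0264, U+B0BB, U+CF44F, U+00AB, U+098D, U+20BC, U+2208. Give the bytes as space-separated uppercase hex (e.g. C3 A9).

U+0264: 2-byte form → C9 A4.
U+B0BB: 3-byte form → EB 82 BB.
U+CF44F: 4-byte form → F3 8F 91 8F.
U+00AB: 2-byte form → C2 AB.
U+098D: 3-byte form → E0 A6 8D.
U+20BC: 3-byte form → E2 82 BC.
U+2208: 3-byte form → E2 88 88.
Concatenated (20 bytes): C9 A4 EB 82 BB F3 8F 91 8F C2 AB E0 A6 8D E2 82 BC E2 88 88.

C9 A4 EB 82 BB F3 8F 91 8F C2 AB E0 A6 8D E2 82 BC E2 88 88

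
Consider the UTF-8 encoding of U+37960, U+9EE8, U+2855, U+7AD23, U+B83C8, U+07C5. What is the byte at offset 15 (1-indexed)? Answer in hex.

0xF2

1-indexed offset 15 is 0-indexed offset 14.
U+37960 → 4-byte form F0 B7 A5 A0 at offsets 0–3.
U+9EE8 → 3-byte form E9 BB A8 at offsets 4–6.
U+2855 → 3-byte form E2 A1 95 at offsets 7–9.
U+7AD23 → 4-byte form F1 BA B4 A3 at offsets 10–13.
U+B83C8 → 4-byte form F2 B8 8F 88 at offsets 14–17.
Offset 14 falls in char 5's range; it's byte 1 of F2 B8 8F 88 = 0xF2.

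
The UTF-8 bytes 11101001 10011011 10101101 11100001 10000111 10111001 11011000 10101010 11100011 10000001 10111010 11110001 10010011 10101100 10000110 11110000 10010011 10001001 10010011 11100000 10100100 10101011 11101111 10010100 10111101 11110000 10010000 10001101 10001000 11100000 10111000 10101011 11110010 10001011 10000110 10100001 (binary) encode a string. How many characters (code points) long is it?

Byte at offset 0: 0xE9 = 11101001 → 3-byte char (#1). Advance 3.
Byte at offset 3: 0xE1 = 11100001 → 3-byte char (#2). Advance 3.
Byte at offset 6: 0xD8 = 11011000 → 2-byte char (#3). Advance 2.
Byte at offset 8: 0xE3 = 11100011 → 3-byte char (#4). Advance 3.
Byte at offset 11: 0xF1 = 11110001 → 4-byte char (#5). Advance 4.
Byte at offset 15: 0xF0 = 11110000 → 4-byte char (#6). Advance 4.
Byte at offset 19: 0xE0 = 11100000 → 3-byte char (#7). Advance 3.
Byte at offset 22: 0xEF = 11101111 → 3-byte char (#8). Advance 3.
Byte at offset 25: 0xF0 = 11110000 → 4-byte char (#9). Advance 4.
Byte at offset 29: 0xE0 = 11100000 → 3-byte char (#10). Advance 3.
Byte at offset 32: 0xF2 = 11110010 → 4-byte char (#11). Advance 4.
Reached end at offset 36 after 11 code points.

11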